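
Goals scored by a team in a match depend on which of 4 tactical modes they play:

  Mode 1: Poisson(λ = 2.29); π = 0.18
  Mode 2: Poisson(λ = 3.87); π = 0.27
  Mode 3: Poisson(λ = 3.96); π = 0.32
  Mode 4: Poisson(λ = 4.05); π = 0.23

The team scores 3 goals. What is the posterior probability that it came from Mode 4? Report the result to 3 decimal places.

0.224

Apply Bayes' rule: the posterior for each component is proportional to its prior times its likelihood at x.
Evaluate each component's likelihood at the observed value:
  p_1 = e^(−2.29)·2.29^3/3! = 0.202685
  p_2 = e^(−3.87)·3.87^3/3! = 0.201494
  p_3 = e^(−3.96)·3.96^3/3! = 0.1973
  p_4 = e^(−4.05)·4.05^3/3! = 0.192895
Weight by the priors:
  π_1·p_1 = 0.18 × 0.202685 = 0.0364832
  π_2·p_2 = 0.27 × 0.201494 = 0.0544034
  π_3·p_3 = 0.32 × 0.1973 = 0.0631362
  π_4·p_4 = 0.23 × 0.192895 = 0.0443659
Normaliser: 0.0364832 + 0.0544034 + 0.0631362 + 0.0443659 = 0.198389
P(Mode 4 | x) ≈ 0.224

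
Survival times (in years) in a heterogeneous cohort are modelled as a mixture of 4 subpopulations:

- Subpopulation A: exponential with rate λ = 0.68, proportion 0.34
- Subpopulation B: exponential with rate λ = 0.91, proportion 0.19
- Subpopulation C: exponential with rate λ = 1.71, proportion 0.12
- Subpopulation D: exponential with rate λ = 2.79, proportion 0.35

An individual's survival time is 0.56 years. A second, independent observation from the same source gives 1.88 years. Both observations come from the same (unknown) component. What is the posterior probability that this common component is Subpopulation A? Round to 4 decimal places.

Posterior ∝ prior × likelihood, so P(k | x) ∝ π_k f_k(x); normalise over all components.
Since both observations come from the same component, the likelihood for component k is f_k(x₁)·f_k(x₂).
  L_A = [0.464654] × [0.189368] = 0.0879906
  L_B = [0.54667] × [0.164456] = 0.0899032
  L_C = [0.65632] × [0.0686794] = 0.0450756
  L_D = [0.584874] × [0.014711] = 0.0086041
Prior × likelihood for each component:
  π_A·L_A = 0.34 × 0.0879906 = 0.0299168
  π_B·L_B = 0.19 × 0.0899032 = 0.0170816
  π_C·L_C = 0.12 × 0.0450756 = 0.00540908
  π_D·L_D = 0.35 × 0.0086041 = 0.00301143
Marginal: 0.0299168 + 0.0170816 + 0.00540908 + 0.00301143 = 0.0554189
P(Subpopulation A | x) ≈ 0.5398

0.5398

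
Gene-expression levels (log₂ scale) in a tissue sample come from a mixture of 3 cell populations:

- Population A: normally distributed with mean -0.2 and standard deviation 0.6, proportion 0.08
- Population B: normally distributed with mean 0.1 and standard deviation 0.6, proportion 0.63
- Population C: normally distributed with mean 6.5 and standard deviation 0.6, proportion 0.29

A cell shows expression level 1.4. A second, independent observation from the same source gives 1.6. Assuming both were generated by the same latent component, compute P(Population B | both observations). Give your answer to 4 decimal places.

Apply Bayes' rule: the posterior for each component is proportional to its prior times its likelihood at x.
Since both observations come from the same component, the likelihood for component k is f_k(x₁)·f_k(x₂).
  p_A = [(1/(0.6·√(2π)))·exp(−(1.4−-0.2)²/(2·0.6²)) = 0.664904·exp(-3.55556) = 0.0189933] × [0.00738641] = 0.000140292
  p_B = [(1/(0.6·√(2π)))·exp(−(1.4−0.1)²/(2·0.6²)) = 0.664904·exp(-2.34722) = 0.0635877] × [0.0292138] = 0.00185764
  p_C = [(1/(0.6·√(2π)))·exp(−(1.4−6.5)²/(2·0.6²)) = 0.664904·exp(-36.12500) = 1.36104e-16] × [2.18899e-15] = 2.9793e-31
Prior × likelihood for each component:
  π_A·p_A = 0.08 × 0.000140292 = 1.12234e-05
  π_B·p_B = 0.63 × 0.00185764 = 0.00117031
  π_C·p_C = 0.29 × 2.9793e-31 = 8.63998e-32
Normaliser: 1.12234e-05 + 0.00117031 + 8.63998e-32 = 0.00118154
P(Population B | x) = 0.00117031 / 0.00118154 ≈ 0.9905

0.9905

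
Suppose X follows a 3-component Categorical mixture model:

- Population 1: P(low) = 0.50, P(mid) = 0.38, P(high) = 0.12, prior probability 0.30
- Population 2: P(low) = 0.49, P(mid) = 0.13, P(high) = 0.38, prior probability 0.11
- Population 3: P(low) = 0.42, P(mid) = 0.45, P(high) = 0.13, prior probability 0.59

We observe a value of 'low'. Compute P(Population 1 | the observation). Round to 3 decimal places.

0.332

Apply Bayes' rule: the posterior for each component is proportional to its prior times its likelihood at x.
Component likelihoods at x = 'low':
  f_1 = 0.5
  f_2 = 0.49
  f_3 = 0.42
Unnormalised posteriors:
  π_1·f_1 = 0.30 × 0.5 = 0.15
  π_2·f_2 = 0.11 × 0.49 = 0.0539
  π_3·f_3 = 0.59 × 0.42 = 0.2478
Marginal: 0.15 + 0.0539 + 0.2478 = 0.4517
So the posterior for Population 1 is 0.15 / 0.4517 ≈ 0.332.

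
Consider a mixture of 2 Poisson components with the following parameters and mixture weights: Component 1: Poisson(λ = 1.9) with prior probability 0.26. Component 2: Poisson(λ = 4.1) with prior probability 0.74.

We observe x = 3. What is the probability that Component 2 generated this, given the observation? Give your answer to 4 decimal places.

0.7601

The responsibility of component k is P(Z=k) f_k(x) divided by Σ_j P(Z=j) f_j(x).
Evaluate each component's likelihood at the observed value:
  L_1 = 0.170982
  L_2 = 0.190368
Multiply by the mixture weights:
  P(Z=1)·L_1 = 0.26 × 0.170982 = 0.0444553
  P(Z=2)·L_2 = 0.74 × 0.190368 = 0.140872
Evidence: 0.0444553 + 0.140872 = 0.185327
So the posterior for Component 2 is 0.140872 / 0.185327 ≈ 0.7601.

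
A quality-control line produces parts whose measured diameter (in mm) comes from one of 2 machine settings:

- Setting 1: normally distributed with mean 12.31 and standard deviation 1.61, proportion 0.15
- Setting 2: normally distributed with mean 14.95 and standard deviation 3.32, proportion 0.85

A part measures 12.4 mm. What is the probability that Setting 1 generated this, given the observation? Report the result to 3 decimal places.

0.328

P(component k | x) = P(Z=k)·f_k(x) / marginal(x), where marginal(x) = Σ_j P(Z=j)·f_j(x).
Evaluate each component's likelihood at the observed value:
  f_1 = (1/(1.61·√(2π)))·exp(−(12.4−12.31)²/(2·1.61²)) = 0.247790·exp(-0.00156) = 0.247403
  f_2 = (1/(3.32·√(2π)))·exp(−(12.4−14.95)²/(2·3.32²)) = 0.120163·exp(-0.29497) = 0.0894683
Multiply by the mixture weights:
  P(Z=1)·f_1 = 0.15 × 0.247403 = 0.0371105
  P(Z=2)·f_2 = 0.85 × 0.0894683 = 0.0760481
Denominator: 0.0371105 + 0.0760481 = 0.113159
So the posterior for Setting 1 is 0.0371105 / 0.113159 ≈ 0.328.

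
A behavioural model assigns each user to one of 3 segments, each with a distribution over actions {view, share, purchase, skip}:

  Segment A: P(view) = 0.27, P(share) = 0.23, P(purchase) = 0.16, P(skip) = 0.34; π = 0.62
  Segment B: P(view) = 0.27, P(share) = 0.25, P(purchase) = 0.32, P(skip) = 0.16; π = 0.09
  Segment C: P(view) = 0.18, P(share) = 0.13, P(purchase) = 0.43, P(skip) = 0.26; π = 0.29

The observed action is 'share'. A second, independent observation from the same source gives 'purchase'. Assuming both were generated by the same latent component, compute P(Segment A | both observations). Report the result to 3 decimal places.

0.494

By Bayes' theorem, P(k | x) = π_k f_k(x) / Σ_j π_j f_j(x).
Since both observations come from the same component, the likelihood for component k is f_k(x₁)·f_k(x₂).
  f_A = [P(share | comp) = 0.23] × [0.16] = 0.0368
  f_B = [P(share | comp) = 0.25] × [0.32] = 0.08
  f_C = [P(share | comp) = 0.13] × [0.43] = 0.0559
Weight by the priors:
  π_A·f_A = 0.62 × 0.0368 = 0.022816
  π_B·f_B = 0.09 × 0.08 = 0.0072
  π_C·f_C = 0.29 × 0.0559 = 0.016211
Marginal: 0.022816 + 0.0072 + 0.016211 = 0.046227
P(Segment A | x₁, x₂) ≈ 0.494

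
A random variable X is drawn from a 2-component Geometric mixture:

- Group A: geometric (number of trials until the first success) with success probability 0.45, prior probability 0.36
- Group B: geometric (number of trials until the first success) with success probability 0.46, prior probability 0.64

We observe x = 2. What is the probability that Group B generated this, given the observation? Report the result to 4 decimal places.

0.6408

Apply Bayes' rule: the posterior for each component is proportional to its prior times its likelihood at x.
Component likelihoods at x = 2:
  L_A = 0.45·(1−0.45)^1 = 0.45·0.55 = 0.2475
  L_B = 0.46·(1−0.46)^1 = 0.46·0.54 = 0.2484
Weight by the priors:
  π_A·L_A = 0.36 × 0.2475 = 0.0891
  π_B·L_B = 0.64 × 0.2484 = 0.158976
Evidence: 0.0891 + 0.158976 = 0.248076
P(Group B | 2) ≈ 0.6408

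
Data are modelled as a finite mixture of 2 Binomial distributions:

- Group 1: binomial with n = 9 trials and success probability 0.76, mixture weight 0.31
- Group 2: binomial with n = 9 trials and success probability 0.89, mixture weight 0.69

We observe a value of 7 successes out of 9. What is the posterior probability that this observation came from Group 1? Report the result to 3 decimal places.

0.415

Apply Bayes' rule: the posterior for each component is proportional to its prior times its likelihood at x.
Evaluate each component's likelihood at the observed value:
  L_1 = C(9,7)·0.76^7·0.24^2 = 36·0.146452·0.0576 = 0.303683
  L_2 = C(9,7)·0.89^7·0.11^2 = 36·0.442313·0.0121 = 0.192672
Prior × likelihood for each component:
  π_1·L_1 = 0.31 × 0.303683 = 0.0941417
  π_2·L_2 = 0.69 × 0.192672 = 0.132943
Sum: 0.0941417 + 0.132943 = 0.227085
P(Group 1 | the observation) = 0.0941417 / 0.227085 ≈ 0.415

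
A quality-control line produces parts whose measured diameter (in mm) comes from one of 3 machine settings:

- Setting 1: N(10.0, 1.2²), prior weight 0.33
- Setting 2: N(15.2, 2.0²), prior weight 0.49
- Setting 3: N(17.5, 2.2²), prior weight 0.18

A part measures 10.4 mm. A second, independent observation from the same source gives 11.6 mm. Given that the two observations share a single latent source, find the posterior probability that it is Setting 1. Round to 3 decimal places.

0.985

Posterior ∝ prior × likelihood, so P(k | x) ∝ π_k f_k(x); normalise over all components.
Since both observations come from the same component, the likelihood for component k is f_k(x₁)·f_k(x₂).
  f_1 = [0.314486] × [0.136675] = 0.0429824
  f_2 = [0.0111973] × [0.0394751] = 0.000442013
  f_3 = [0.000992741] × [0.0049743] = 4.93819e-06
Prior × likelihood for each component:
  π_1·f_1 = 0.33 × 0.0429824 = 0.0141842
  π_2·f_2 = 0.49 × 0.000442013 = 0.000216586
  π_3·f_3 = 0.18 × 4.93819e-06 = 8.88875e-07
Sum: 0.0141842 + 0.000216586 + 8.88875e-07 = 0.0144017
Responsibility of Setting 1: 0.0141842 / 0.0144017 ≈ 0.985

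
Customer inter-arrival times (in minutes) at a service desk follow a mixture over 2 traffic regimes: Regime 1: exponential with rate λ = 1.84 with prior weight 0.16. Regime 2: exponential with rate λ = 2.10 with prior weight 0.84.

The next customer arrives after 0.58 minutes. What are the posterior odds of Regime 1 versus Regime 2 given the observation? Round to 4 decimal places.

The posterior odds equal the prior odds times the likelihood ratio: (π_i/π_j)·(f_i(x)/f_j(x)).
Component likelihoods at x = 0.58 minutes:
  L_1 = 1.84·e^(−1.84·0.58) = 1.84·e^(−1.0672) = 0.632905
  L_2 = 2.10·e^(−2.10·0.58) = 2.10·e^(−1.2180) = 0.621225
0.101265 / 0.521829 ≈ 0.1941

0.1941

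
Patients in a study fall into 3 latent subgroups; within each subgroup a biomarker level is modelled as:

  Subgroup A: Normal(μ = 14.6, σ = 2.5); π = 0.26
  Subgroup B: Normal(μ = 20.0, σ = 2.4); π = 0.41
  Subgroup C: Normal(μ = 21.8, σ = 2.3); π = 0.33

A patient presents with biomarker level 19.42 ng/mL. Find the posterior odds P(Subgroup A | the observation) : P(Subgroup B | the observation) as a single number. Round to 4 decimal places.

0.0977

Posterior odds = (P(Z=i) f_i(x)) / (P(Z=j) f_j(x)); the normalising sum cancels.
Component likelihoods at x = 19.42 ng/mL:
  p_A = (1/(2.5·√(2π)))·exp(−(19.42−14.6)²/(2·2.5²)) = 0.159577·exp(-1.85859) = 0.0248768
  p_B = (1/(2.4·√(2π)))·exp(−(19.42−20.0)²/(2·2.4²)) = 0.166226·exp(-0.02920) = 0.161442
  p_C = (1/(2.3·√(2π)))·exp(−(19.42−21.8)²/(2·2.3²)) = 0.173453·exp(-0.53539) = 0.101547
0.00646796 / 0.0661913 ≈ 0.0977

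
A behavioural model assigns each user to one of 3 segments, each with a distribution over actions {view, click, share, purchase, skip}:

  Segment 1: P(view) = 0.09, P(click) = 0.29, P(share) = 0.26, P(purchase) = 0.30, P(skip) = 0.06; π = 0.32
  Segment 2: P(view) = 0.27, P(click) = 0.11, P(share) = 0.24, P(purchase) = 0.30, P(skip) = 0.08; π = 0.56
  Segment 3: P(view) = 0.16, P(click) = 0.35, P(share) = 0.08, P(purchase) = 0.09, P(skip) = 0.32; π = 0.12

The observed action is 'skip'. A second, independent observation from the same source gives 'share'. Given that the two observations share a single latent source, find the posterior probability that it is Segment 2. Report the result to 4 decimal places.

0.5714

P(component k | x) = π_k·f_k(x) / marginal(x), where marginal(x) = Σ_j π_j·f_j(x).
Since both observations come from the same component, the likelihood for component k is f_k(x₁)·f_k(x₂).
  p_1 = [P(skip | comp) = 0.06] × [0.26] = 0.0156
  p_2 = [P(skip | comp) = 0.08] × [0.24] = 0.0192
  p_3 = [P(skip | comp) = 0.32] × [0.08] = 0.0256
Multiply by the mixture weights:
  π_1·p_1 = 0.32 × 0.0156 = 0.004992
  π_2·p_2 = 0.56 × 0.0192 = 0.010752
  π_3·p_3 = 0.12 × 0.0256 = 0.003072
Evidence: 0.004992 + 0.010752 + 0.003072 = 0.018816
P(Segment 2 | data) = 0.010752 / 0.018816 ≈ 0.5714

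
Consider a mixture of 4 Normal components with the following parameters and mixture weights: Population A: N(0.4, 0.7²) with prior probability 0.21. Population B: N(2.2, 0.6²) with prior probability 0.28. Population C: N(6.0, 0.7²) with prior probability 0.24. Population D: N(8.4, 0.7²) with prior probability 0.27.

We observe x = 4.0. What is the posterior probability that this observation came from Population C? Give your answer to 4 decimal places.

Apply Bayes' rule: the posterior for each component is proportional to its prior times its likelihood at x.
Evaluate each component's likelihood at the observed value:
  p_A = (1/(0.7·√(2π)))·exp(−(4.0−0.4)²/(2·0.7²)) = 0.569918·exp(-13.22449) = 1.02917e-06
  p_B = (1/(0.6·√(2π)))·exp(−(4.0−2.2)²/(2·0.6²)) = 0.664904·exp(-4.50000) = 0.00738641
  p_C = (1/(0.7·√(2π)))·exp(−(4.0−6.0)²/(2·0.7²)) = 0.569918·exp(-4.08163) = 0.00962014
  p_D = (1/(0.7·√(2π)))·exp(−(4.0−8.4)²/(2·0.7²)) = 0.569918·exp(-19.75510) = 1.50065e-09
Prior × likelihood for each component:
  π_A·p_A = 0.21 × 1.02917e-06 = 2.16127e-07
  π_B·p_B = 0.28 × 0.00738641 = 0.0020682
  π_C·p_C = 0.24 × 0.00962014 = 0.00230883
  π_D·p_D = 0.27 × 1.50065e-09 = 4.05176e-10
Denominator: 2.16127e-07 + 0.0020682 + 0.00230883 + 4.05176e-10 = 0.00437725
P(Population C | 4.0) = 0.00230883 / 0.00437725 ≈ 0.5275

0.5275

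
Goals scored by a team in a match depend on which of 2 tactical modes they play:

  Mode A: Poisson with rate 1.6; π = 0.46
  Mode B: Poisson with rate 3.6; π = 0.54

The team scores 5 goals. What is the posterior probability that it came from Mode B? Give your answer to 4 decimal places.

By Bayes' theorem, P(k | x) = w_k f_k(x) / Σ_j w_j f_j(x).
Poisson probabilities:
  L_A = e^(−1.6)·1.6^5/5! = 0.017642
  L_B = e^(−3.6)·3.6^5/5! = 0.13768
Prior × likelihood for each component:
  w_A·L_A = 0.46 × 0.017642 = 0.00811531
  w_B·L_B = 0.54 × 0.13768 = 0.0743472
Evidence: 0.00811531 + 0.0743472 = 0.0824626
P(Mode B | data) = 0.0743472 / 0.0824626 ≈ 0.9016

0.9016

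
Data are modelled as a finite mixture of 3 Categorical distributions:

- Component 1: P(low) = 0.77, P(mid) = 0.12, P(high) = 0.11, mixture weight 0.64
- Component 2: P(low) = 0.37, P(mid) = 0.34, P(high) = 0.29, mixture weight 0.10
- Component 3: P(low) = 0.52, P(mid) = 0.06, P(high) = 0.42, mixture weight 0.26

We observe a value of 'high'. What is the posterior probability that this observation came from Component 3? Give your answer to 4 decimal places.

By Bayes' theorem, P(k | x) = P(Z=k) f_k(x) / Σ_j P(Z=j) f_j(x).
Component likelihoods at x = 'high':
  f_1 = P(high | comp) = 0.11
  f_2 = P(high | comp) = 0.29
  f_3 = P(high | comp) = 0.42
Unnormalised posteriors:
  P(Z=1)·f_1 = 0.64 × 0.11 = 0.0704
  P(Z=2)·f_2 = 0.10 × 0.29 = 0.029
  P(Z=3)·f_3 = 0.26 × 0.42 = 0.1092
Evidence: 0.0704 + 0.029 + 0.1092 = 0.2086
Responsibility of Component 3: 0.1092 / 0.2086 ≈ 0.5235

0.5235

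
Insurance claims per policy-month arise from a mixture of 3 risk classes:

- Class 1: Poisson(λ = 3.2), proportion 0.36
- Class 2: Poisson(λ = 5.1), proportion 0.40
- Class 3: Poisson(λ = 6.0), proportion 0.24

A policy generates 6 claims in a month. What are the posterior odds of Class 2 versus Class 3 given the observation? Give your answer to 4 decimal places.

1.5461

The posterior odds equal the prior odds times the likelihood ratio: (π_i/π_j)·(f_i(x)/f_j(x)).
Evaluate each component's likelihood at the observed value:
  L_1 = 0.060789
  L_2 = 0.149
  L_3 = 0.160623
Odds = (0.40/0.24) × (0.149/0.160623) = 1.66667 × 0.927638 ≈ 1.5461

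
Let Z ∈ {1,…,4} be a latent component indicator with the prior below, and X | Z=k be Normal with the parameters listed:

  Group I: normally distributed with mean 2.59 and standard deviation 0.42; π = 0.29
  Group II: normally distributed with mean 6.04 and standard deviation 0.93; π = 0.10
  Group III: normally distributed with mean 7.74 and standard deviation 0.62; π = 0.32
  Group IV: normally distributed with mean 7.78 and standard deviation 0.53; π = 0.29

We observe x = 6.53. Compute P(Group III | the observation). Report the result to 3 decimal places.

Apply Bayes' rule: the posterior for each component is proportional to its prior times its likelihood at x.
Component likelihoods at x = 6.53:
  p_I = (1/(0.42·√(2π)))·exp(−(6.53−2.59)²/(2·0.42²)) = 0.949863·exp(-44.00113) = 7.38263e-20
  p_II = (1/(0.93·√(2π)))·exp(−(6.53−6.04)²/(2·0.93²)) = 0.428970·exp(-0.13880) = 0.373376
  p_III = (1/(0.62·√(2π)))·exp(−(6.53−7.74)²/(2·0.62²)) = 0.643455·exp(-1.90440) = 0.0958185
  p_IV = (1/(0.53·√(2π)))·exp(−(6.53−7.78)²/(2·0.53²)) = 0.752721·exp(-2.78124) = 0.0466399
Unnormalised posteriors:
  π_I·p_I = 0.29 × 7.38263e-20 = 2.14096e-20
  π_II·p_II = 0.10 × 0.373376 = 0.0373376
  π_III·p_III = 0.32 × 0.0958185 = 0.0306619
  π_IV·p_IV = 0.29 × 0.0466399 = 0.0135256
Normaliser: 2.14096e-20 + 0.0373376 + 0.0306619 + 0.0135256 = 0.0815251
Responsibility of Group III: 0.0306619 / 0.0815251 ≈ 0.376

0.376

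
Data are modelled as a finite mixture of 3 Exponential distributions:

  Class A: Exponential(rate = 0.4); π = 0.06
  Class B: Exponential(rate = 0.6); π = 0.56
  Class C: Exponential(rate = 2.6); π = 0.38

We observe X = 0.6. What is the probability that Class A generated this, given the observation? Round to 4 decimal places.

The responsibility of component k is π_k f_k(x) divided by Σ_j π_j f_j(x).
Evaluate each component's likelihood at the observed value:
  L_A = 0.4·e^(−0.4·0.6) = 0.4·e^(−0.2400) = 0.314651
  L_B = 0.6·e^(−0.6·0.6) = 0.6·e^(−0.3600) = 0.418606
  L_C = 2.6·e^(−2.6·0.6) = 2.6·e^(−1.5600) = 0.546354
Multiply by the mixture weights:
  π_A·L_A = 0.06 × 0.314651 = 0.0188791
  π_B·L_B = 0.56 × 0.418606 = 0.234419
  π_C·L_C = 0.38 × 0.546354 = 0.207614
Normaliser: 0.0188791 + 0.234419 + 0.207614 = 0.460913
Responsibility of Class A: 0.0188791 / 0.460913 ≈ 0.0410

0.0410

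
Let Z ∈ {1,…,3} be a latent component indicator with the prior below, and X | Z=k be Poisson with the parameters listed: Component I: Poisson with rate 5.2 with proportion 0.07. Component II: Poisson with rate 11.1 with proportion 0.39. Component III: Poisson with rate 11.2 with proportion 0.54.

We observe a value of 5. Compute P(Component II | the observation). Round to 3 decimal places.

0.264

Posterior ∝ prior × likelihood, so P(k | x) ∝ P(Z=k) f_k(x); normalise over all components.
Poisson probabilities:
  p_I = e^(−5.2)·5.2^5/5! = 0.174785
  p_II = e^(−11.1)·11.1^5/5! = 0.021221
  p_III = e^(−11.2)·11.2^5/5! = 0.0200822
Weight by the priors:
  P(Z=I)·p_I = 0.07 × 0.174785 = 0.012235
  P(Z=II)·p_II = 0.39 × 0.021221 = 0.00827617
  P(Z=III)·p_III = 0.54 × 0.0200822 = 0.0108444
Evidence: 0.012235 + 0.00827617 + 0.0108444 = 0.0313555
So the posterior for Component II is 0.00827617 / 0.0313555 ≈ 0.264.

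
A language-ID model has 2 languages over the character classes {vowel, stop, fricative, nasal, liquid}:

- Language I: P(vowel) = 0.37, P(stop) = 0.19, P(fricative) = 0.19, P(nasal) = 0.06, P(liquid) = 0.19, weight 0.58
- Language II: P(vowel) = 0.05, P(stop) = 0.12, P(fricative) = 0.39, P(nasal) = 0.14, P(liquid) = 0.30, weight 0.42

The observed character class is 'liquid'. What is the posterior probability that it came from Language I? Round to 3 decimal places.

Apply Bayes' rule: the posterior for each component is proportional to its prior times its likelihood at x.
Component likelihoods at x = 'liquid':
  p_I = P(liquid | comp) = 0.19
  p_II = P(liquid | comp) = 0.30
Multiply by the mixture weights:
  w_I·p_I = 0.58 × 0.19 = 0.1102
  w_II·p_II = 0.42 × 0.3 = 0.126
Evidence: 0.1102 + 0.126 = 0.2362
Responsibility of Language I: 0.1102 / 0.2362 ≈ 0.467

0.467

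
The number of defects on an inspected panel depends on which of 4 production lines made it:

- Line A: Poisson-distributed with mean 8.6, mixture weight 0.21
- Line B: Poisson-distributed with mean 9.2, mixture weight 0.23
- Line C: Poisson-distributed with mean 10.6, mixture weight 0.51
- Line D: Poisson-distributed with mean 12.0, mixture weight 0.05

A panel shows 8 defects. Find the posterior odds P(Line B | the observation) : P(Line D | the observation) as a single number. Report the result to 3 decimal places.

Posterior odds = (P(Z=i) f_i(x)) / (P(Z=j) f_j(x)); the normalising sum cancels.
Evaluate each component's likelihood at the observed value:
  p_A = 0.136626
  p_B = 0.128609
  p_C = 0.0984929
  p_D = 0.0655233
0.0295802 / 0.00327616 ≈ 9.029

9.029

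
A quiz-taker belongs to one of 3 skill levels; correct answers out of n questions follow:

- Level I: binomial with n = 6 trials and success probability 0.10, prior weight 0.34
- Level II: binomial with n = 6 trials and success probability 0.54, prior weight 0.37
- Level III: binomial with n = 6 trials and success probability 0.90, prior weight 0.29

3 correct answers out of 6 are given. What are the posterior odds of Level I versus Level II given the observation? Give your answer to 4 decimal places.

Since P(k|x) ∝ π_k f_k(x), the posterior odds are π_i f_i(x) / (π_j f_j(x)).
Component likelihoods at x = 3 correct answers out of 6:
  f_I = 0.01458
  f_II = 0.306538
  f_III = 0.01458
Odds = (0.34/0.37) × (0.01458/0.306538) = 0.918919 × 0.0475634 ≈ 0.0437

0.0437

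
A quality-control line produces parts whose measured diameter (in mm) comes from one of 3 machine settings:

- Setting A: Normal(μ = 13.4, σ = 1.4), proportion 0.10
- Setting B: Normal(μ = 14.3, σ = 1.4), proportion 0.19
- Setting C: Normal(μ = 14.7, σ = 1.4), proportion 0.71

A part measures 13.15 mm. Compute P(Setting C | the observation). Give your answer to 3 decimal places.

0.622

P(component k | x) = w_k·f_k(x) / marginal(x), where marginal(x) = Σ_j w_j·f_j(x).
Normal densities:
  f_A = 0.280451
  f_B = 0.203359
  f_C = 0.154387
Weight by the priors:
  w_A·f_A = 0.10 × 0.280451 = 0.0280451
  w_B·f_B = 0.19 × 0.203359 = 0.0386382
  w_C·f_C = 0.71 × 0.154387 = 0.109615
Evidence: 0.0280451 + 0.0386382 + 0.109615 = 0.176298
P(Setting C | data) = 0.109615 / 0.176298 ≈ 0.622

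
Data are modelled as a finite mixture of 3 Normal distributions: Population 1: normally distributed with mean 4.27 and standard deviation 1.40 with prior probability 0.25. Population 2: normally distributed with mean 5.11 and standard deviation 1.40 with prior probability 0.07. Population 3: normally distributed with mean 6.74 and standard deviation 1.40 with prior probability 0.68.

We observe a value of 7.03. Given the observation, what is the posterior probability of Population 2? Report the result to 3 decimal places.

0.038

The responsibility of component k is P(Z=k) f_k(x) divided by Σ_j P(Z=j) f_j(x).
Evaluate each component's likelihood at the observed value:
  L_1 = 0.0408162
  L_2 = 0.111267
  L_3 = 0.27891
Prior × likelihood for each component:
  P(Z=1)·L_1 = 0.25 × 0.0408162 = 0.0102041
  P(Z=2)·L_2 = 0.07 × 0.111267 = 0.00778872
  P(Z=3)·L_3 = 0.68 × 0.27891 = 0.189659
Denominator: 0.0102041 + 0.00778872 + 0.189659 = 0.207652
So the posterior for Population 2 is 0.00778872 / 0.207652 ≈ 0.038.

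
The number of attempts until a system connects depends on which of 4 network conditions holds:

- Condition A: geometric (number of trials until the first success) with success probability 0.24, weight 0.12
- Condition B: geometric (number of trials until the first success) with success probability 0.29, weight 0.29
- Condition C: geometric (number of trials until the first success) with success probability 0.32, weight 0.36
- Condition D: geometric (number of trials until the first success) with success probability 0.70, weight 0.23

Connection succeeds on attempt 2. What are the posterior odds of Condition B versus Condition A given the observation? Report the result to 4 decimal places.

2.7280

Posterior odds = (π_i f_i(x)) / (π_j f_j(x)); the normalising sum cancels.
Evaluate each component's likelihood at the observed value:
  f_A = 0.24·(1−0.24)^1 = 0.24·0.76 = 0.1824
  f_B = 0.29·(1−0.29)^1 = 0.29·0.71 = 0.2059
  f_C = 0.32·(1−0.32)^1 = 0.32·0.68 = 0.2176
  f_D = 0.70·(1−0.70)^1 = 0.70·0.3 = 0.21
Odds = (0.29/0.12) × (0.2059/0.1824) = 2.41667 × 1.12884 ≈ 2.7280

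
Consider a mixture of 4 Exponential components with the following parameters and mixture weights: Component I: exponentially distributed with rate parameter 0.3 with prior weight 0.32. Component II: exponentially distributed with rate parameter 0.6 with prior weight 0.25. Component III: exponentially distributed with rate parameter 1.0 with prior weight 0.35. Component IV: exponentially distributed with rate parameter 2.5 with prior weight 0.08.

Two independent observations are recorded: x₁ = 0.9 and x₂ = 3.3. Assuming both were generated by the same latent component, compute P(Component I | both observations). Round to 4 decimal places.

The responsibility of component k is π_k f_k(x) divided by Σ_j π_j f_j(x).
Since both observations come from the same component, the likelihood for component k is f_k(x₁)·f_k(x₂).
  f_I = [0.229014] × [0.111473] = 0.0255289
  f_II = [0.349649] × [0.0828415] = 0.0289655
  f_III = [0.40657] × [0.0368832] = 0.0149956
  f_IV = [0.263498] × [0.000653146] = 0.000172103
Prior × likelihood for each component:
  π_I·f_I = 0.32 × 0.0255289 = 0.00816924
  π_II·f_II = 0.25 × 0.0289655 = 0.00724136
  π_III·f_III = 0.35 × 0.0149956 = 0.00524845
  π_IV·f_IV = 0.08 × 0.000172103 = 1.37682e-05
Denominator: 0.00816924 + 0.00724136 + 0.00524845 + 1.37682e-05 = 0.0206728
P(Component I | x) = 0.00816924 / 0.0206728 ≈ 0.3952

0.3952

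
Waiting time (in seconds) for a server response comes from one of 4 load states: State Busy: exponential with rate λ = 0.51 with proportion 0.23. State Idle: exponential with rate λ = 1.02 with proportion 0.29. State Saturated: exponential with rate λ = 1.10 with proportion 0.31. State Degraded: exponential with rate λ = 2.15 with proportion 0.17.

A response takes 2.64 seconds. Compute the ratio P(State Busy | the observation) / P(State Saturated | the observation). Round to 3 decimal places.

Only the two components matter; the odds are (π_i f_i(x)) / (π_j f_j(x)).
Component likelihoods at x = 2.64 seconds:
  f_Busy = 0.132689
  f_Idle = 0.069045
  f_Saturated = 0.0602839
  f_Degraded = 0.00736857
0.0305186 / 0.018688 ≈ 1.633

1.633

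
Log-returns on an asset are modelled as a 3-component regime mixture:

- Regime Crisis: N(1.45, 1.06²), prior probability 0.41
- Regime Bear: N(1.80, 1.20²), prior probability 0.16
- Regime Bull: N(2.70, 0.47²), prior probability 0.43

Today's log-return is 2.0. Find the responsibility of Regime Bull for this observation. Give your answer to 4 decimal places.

P(component k | x) = w_k·f_k(x) / marginal(x), where marginal(x) = Σ_j w_j·f_j(x).
Component likelihoods at x = 2.0:
  f_Crisis = (1/(1.06·√(2π)))·exp(−(2.0−1.45)²/(2·1.06²)) = 0.376361·exp(-0.13461) = 0.32896
  f_Bear = (1/(1.20·√(2π)))·exp(−(2.0−1.80)²/(2·1.20²)) = 0.332452·exp(-0.01389) = 0.327866
  f_Bull = (1/(0.47·√(2π)))·exp(−(2.0−2.70)²/(2·0.47²)) = 0.848813·exp(-1.10910) = 0.279986
Multiply by the mixture weights:
  w_Crisis·f_Crisis = 0.41 × 0.32896 = 0.134874
  w_Bear·f_Bear = 0.16 × 0.327866 = 0.0524586
  w_Bull·f_Bull = 0.43 × 0.279986 = 0.120394
Normaliser: 0.134874 + 0.0524586 + 0.120394 = 0.307726
Responsibility of Regime Bull: 0.120394 / 0.307726 ≈ 0.3912

0.3912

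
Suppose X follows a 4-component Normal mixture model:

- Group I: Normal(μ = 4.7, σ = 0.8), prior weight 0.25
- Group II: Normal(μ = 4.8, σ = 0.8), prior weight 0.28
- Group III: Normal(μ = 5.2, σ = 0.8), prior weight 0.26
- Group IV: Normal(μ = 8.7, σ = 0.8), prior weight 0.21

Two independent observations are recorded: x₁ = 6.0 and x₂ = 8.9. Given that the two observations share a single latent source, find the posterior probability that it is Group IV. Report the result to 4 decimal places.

The responsibility of component k is π_k f_k(x) divided by Σ_j π_j f_j(x).
Since both observations come from the same component, the likelihood for component k is f_k(x₁)·f_k(x₂).
  f_I = [0.133173] × [5.16059e-07] = 6.8725e-08
  f_II = [0.161897] × [9.86988e-07] = 1.5979e-07
  f_III = [0.302463] × [1.12955e-05] = 3.41647e-06
  f_IV = [0.0016764] × [0.483335] = 0.000810262
Prior × likelihood for each component:
  π_I·f_I = 0.25 × 6.8725e-08 = 1.71813e-08
  π_II·f_II = 0.28 × 1.5979e-07 = 4.47413e-08
  π_III·f_III = 0.26 × 3.41647e-06 = 8.88282e-07
  π_IV·f_IV = 0.21 × 0.000810262 = 0.000170155
Marginal: 1.71813e-08 + 4.47413e-08 + 8.88282e-07 + 0.000170155 = 0.000171105
P(Group IV | x) ≈ 0.9944

0.9944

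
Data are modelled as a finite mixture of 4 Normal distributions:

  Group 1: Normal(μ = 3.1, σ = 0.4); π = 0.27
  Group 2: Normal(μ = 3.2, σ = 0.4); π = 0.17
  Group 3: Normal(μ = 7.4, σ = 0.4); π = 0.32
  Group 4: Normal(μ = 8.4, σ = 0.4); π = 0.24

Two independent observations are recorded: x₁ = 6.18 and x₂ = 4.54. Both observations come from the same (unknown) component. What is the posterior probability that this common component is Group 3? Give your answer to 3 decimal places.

0.976

Posterior ∝ prior × likelihood, so P(k | x) ∝ w_k f_k(x); normalise over all components.
Since both observations come from the same component, the likelihood for component k is f_k(x₁)·f_k(x₂).
  p_1 = [(1/(0.4·√(2π)))·exp(−(6.18−3.1)²/(2·0.4²)) = 0.997356·exp(-29.64500) = 1.33104e-13] × [0.00152975] = 2.03616e-16
  p_2 = [(1/(0.4·√(2π)))·exp(−(6.18−3.2)²/(2·0.4²)) = 0.997356·exp(-27.75125) = 8.84373e-13] × [0.00364683] = 3.22515e-15
  p_3 = [(1/(0.4·√(2π)))·exp(−(6.18−7.4)²/(2·0.4²)) = 0.997356·exp(-4.65125) = 0.00952441] × [7.90206e-12] = 7.52624e-14
  p_4 = [(1/(0.4·√(2π)))·exp(−(6.18−8.4)²/(2·0.4²)) = 0.997356·exp(-15.40125) = 2.04255e-07] × [5.99178e-21] = 1.22385e-27
Prior × likelihood for each component:
  w_1·p_1 = 0.27 × 2.03616e-16 = 5.49763e-17
  w_2·p_2 = 0.17 × 3.22515e-15 = 5.48276e-16
  w_3·p_3 = 0.32 × 7.52624e-14 = 2.4084e-14
  w_4·p_4 = 0.24 × 1.22385e-27 = 2.93724e-28
Normaliser: 5.49763e-17 + 5.48276e-16 + 2.4084e-14 + 2.93724e-28 = 2.46872e-14
So the posterior for Group 3 is 2.4084e-14 / 2.46872e-14 ≈ 0.976.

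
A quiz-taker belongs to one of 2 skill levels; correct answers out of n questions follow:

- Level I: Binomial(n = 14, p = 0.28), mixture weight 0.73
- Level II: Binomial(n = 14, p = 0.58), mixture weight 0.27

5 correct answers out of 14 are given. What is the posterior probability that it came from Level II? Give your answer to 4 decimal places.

By Bayes' theorem, P(k | x) = π_k f_k(x) / Σ_j π_j f_j(x).
Evaluate each component's likelihood at the observed value:
  L_I = C(14,5)·0.28^5·0.72^9 = 2002·0.00172104·0.0519987 = 0.179162
  L_II = C(14,5)·0.58^5·0.42^9 = 2002·0.0656357·0.000406671 = 0.0534377
Weight by the priors:
  π_I·L_I = 0.73 × 0.179162 = 0.130788
  π_II·L_II = 0.27 × 0.0534377 = 0.0144282
Evidence: 0.130788 + 0.0144282 = 0.145217
P(Level II | the observation) = 0.0144282 / 0.145217 ≈ 0.0994

0.0994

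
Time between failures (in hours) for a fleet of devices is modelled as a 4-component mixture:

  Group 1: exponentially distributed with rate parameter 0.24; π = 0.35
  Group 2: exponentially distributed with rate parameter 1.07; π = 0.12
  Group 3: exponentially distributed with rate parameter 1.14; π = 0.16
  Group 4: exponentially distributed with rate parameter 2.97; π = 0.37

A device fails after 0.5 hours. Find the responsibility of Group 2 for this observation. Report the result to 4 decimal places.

0.1499

Apply Bayes' rule: the posterior for each component is proportional to its prior times its likelihood at x.
Component likelihoods at x = 0.5 hours:
  L_1 = 0.24·e^(−0.24·0.5) = 0.24·e^(−0.1200) = 0.212861
  L_2 = 1.07·e^(−1.07·0.5) = 1.07·e^(−0.5350) = 0.626666
  L_3 = 1.14·e^(−1.14·0.5) = 1.14·e^(−0.5700) = 0.644699
  L_4 = 2.97·e^(−2.97·0.5) = 2.97·e^(−1.4850) = 0.672712
Weight by the priors:
  P(Z=1)·L_1 = 0.35 × 0.212861 = 0.0745013
  P(Z=2)·L_2 = 0.12 × 0.626666 = 0.0751999
  P(Z=3)·L_3 = 0.16 × 0.644699 = 0.103152
  P(Z=4)·L_4 = 0.37 × 0.672712 = 0.248903
Normaliser: 0.0745013 + 0.0751999 + 0.103152 + 0.248903 = 0.501757
P(Group 2 | 0.5 hours) ≈ 0.1499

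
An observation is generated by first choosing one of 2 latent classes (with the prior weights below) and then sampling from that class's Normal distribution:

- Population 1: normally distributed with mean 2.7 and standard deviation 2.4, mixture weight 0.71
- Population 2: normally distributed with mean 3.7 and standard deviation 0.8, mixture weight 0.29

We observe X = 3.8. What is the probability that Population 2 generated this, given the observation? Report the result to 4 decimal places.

0.5746

Apply Bayes' rule: the posterior for each component is proportional to its prior times its likelihood at x.
Evaluate each component's likelihood at the observed value:
  f_1 = (1/(2.4·√(2π)))·exp(−(3.8−2.7)²/(2·2.4²)) = 0.166226·exp(-0.10503) = 0.149652
  f_2 = (1/(0.8·√(2π)))·exp(−(3.8−3.7)²/(2·0.8²)) = 0.498678·exp(-0.00781) = 0.494797
Multiply by the mixture weights:
  P(Z=1)·f_1 = 0.71 × 0.149652 = 0.106253
  P(Z=2)·f_2 = 0.29 × 0.494797 = 0.143491
Marginal: 0.106253 + 0.143491 = 0.249744
P(Population 2 | x) = 0.143491 / 0.249744 ≈ 0.5746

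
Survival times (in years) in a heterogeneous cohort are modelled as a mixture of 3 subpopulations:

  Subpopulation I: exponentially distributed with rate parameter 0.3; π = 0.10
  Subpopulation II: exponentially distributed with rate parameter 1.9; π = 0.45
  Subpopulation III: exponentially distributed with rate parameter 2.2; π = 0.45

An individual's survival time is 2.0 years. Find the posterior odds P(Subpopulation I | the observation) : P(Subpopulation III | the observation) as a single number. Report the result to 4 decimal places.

1.3546

Since P(k|x) ∝ w_k f_k(x), the posterior odds are w_i f_i(x) / (w_j f_j(x)).
Evaluate each component's likelihood at the observed value:
  p_I = 0.3·e^(−0.3·2.0) = 0.3·e^(−0.6000) = 0.164643
  p_II = 1.9·e^(−1.9·2.0) = 1.9·e^(−3.8000) = 0.0425045
  p_III = 2.2·e^(−2.2·2.0) = 2.2·e^(−4.4000) = 0.0270101
Odds = (0.10/0.45) × (0.164643/0.0270101) = 0.222222 × 6.09562 ≈ 1.3546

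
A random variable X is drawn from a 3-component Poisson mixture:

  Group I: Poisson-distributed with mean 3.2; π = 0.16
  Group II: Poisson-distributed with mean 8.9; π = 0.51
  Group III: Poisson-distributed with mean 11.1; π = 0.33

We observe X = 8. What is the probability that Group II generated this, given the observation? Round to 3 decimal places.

0.692

The responsibility of component k is π_k f_k(x) divided by Σ_j π_j f_j(x).
Component likelihoods at x = 8:
  L_I = 0.0111157
  L_II = 0.133161
  L_III = 0.0863763
Multiply by the mixture weights:
  π_I·L_I = 0.16 × 0.0111157 = 0.00177851
  π_II·L_II = 0.51 × 0.133161 = 0.0679124
  π_III·L_III = 0.33 × 0.0863763 = 0.0285042
Evidence: 0.00177851 + 0.0679124 + 0.0285042 = 0.098195
P(Group II | the observation) = 0.0679124 / 0.098195 ≈ 0.692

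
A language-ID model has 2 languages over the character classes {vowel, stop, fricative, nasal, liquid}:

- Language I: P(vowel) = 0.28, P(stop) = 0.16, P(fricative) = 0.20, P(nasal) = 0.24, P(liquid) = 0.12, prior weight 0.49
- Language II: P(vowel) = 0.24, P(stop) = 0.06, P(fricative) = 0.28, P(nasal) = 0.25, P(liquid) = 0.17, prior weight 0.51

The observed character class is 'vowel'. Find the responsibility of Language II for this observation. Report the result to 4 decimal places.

0.4715

The responsibility of component k is w_k f_k(x) divided by Σ_j w_j f_j(x).
Component likelihoods at x = 'vowel':
  p_I = P(vowel | comp) = 0.28
  p_II = P(vowel | comp) = 0.24
Unnormalised posteriors:
  w_I·p_I = 0.49 × 0.28 = 0.1372
  w_II·p_II = 0.51 × 0.24 = 0.1224
Sum: 0.1372 + 0.1224 = 0.2596
So the posterior for Language II is 0.1224 / 0.2596 ≈ 0.4715.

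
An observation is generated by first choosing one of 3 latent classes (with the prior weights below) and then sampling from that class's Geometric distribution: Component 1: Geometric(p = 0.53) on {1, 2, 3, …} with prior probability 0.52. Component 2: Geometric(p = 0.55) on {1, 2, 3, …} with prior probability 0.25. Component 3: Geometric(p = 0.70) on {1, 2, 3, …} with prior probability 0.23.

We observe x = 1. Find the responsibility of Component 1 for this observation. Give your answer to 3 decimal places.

P(component k | x) = w_k·f_k(x) / marginal(x), where marginal(x) = Σ_j w_j·f_j(x).
Component likelihoods at x = 1:
  L_1 = 0.53·(1−0.53)^0 = 0.53·1 = 0.53
  L_2 = 0.55·(1−0.55)^0 = 0.55·1 = 0.55
  L_3 = 0.70·(1−0.70)^0 = 0.70·1 = 0.7
Unnormalised posteriors:
  w_1·L_1 = 0.52 × 0.53 = 0.2756
  w_2·L_2 = 0.25 × 0.55 = 0.1375
  w_3·L_3 = 0.23 × 0.7 = 0.161
Normaliser: 0.2756 + 0.1375 + 0.161 = 0.5741
Responsibility of Component 1: 0.2756 / 0.5741 ≈ 0.480

0.480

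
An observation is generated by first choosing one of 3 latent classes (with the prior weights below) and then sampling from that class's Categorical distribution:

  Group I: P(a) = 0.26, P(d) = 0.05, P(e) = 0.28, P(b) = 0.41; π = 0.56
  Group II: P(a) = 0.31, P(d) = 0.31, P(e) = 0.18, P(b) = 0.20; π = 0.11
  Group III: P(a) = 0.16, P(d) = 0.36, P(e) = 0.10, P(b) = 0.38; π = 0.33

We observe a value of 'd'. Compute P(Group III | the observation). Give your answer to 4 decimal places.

P(component k | x) = π_k·f_k(x) / marginal(x), where marginal(x) = Σ_j π_j·f_j(x).
Categorical probabilities:
  p_I = P(d | comp) = 0.05
  p_II = P(d | comp) = 0.31
  p_III = P(d | comp) = 0.36
Prior × likelihood for each component:
  π_I·p_I = 0.56 × 0.05 = 0.028
  π_II·p_II = 0.11 × 0.31 = 0.0341
  π_III·p_III = 0.33 × 0.36 = 0.1188
Sum: 0.028 + 0.0341 + 0.1188 = 0.1809
Responsibility of Group III: 0.1188 / 0.1809 ≈ 0.6567

0.6567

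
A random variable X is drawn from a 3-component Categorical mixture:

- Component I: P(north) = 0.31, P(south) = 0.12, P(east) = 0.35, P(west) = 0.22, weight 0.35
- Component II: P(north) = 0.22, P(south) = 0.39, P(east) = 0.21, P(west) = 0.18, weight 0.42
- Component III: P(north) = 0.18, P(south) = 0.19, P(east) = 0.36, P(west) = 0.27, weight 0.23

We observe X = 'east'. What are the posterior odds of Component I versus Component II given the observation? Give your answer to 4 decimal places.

Posterior odds = (π_i f_i(x)) / (π_j f_j(x)); the normalising sum cancels.
Component likelihoods at x = 'east':
  L_I = P(east | comp) = 0.35
  L_II = P(east | comp) = 0.21
  L_III = P(east | comp) = 0.36
Posterior odds = (π_I·L_I) / (π_II·L_II) = (0.35·0.35) / (0.42·0.21) = 0.1225 / 0.0882 ≈ 1.3889

1.3889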